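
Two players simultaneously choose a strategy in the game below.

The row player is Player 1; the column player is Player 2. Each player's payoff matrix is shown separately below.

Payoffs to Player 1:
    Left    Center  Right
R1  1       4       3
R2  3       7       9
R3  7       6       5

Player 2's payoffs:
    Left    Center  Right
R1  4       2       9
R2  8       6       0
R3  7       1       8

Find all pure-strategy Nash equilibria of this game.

none

Mark each player's best response to every combination of opponents' strategies; a profile where every player is best-responding is a pure Nash equilibrium.
Player 1 against Left: payoffs 1, 3, 7 → best response R3.
Player 1 against Center: payoffs 4, 7, 6 → best response R2.
Player 1 against Right: payoffs 3, 9, 5 → best response R2.
Player 2 against R1: payoffs 4, 2, 9 → best response Right.
Player 2 against R2: payoffs 8, 6, 0 → best response Left.
Player 2 against R3: payoffs 7, 1, 8 → best response Right.
No profile is a mutual best response for all players.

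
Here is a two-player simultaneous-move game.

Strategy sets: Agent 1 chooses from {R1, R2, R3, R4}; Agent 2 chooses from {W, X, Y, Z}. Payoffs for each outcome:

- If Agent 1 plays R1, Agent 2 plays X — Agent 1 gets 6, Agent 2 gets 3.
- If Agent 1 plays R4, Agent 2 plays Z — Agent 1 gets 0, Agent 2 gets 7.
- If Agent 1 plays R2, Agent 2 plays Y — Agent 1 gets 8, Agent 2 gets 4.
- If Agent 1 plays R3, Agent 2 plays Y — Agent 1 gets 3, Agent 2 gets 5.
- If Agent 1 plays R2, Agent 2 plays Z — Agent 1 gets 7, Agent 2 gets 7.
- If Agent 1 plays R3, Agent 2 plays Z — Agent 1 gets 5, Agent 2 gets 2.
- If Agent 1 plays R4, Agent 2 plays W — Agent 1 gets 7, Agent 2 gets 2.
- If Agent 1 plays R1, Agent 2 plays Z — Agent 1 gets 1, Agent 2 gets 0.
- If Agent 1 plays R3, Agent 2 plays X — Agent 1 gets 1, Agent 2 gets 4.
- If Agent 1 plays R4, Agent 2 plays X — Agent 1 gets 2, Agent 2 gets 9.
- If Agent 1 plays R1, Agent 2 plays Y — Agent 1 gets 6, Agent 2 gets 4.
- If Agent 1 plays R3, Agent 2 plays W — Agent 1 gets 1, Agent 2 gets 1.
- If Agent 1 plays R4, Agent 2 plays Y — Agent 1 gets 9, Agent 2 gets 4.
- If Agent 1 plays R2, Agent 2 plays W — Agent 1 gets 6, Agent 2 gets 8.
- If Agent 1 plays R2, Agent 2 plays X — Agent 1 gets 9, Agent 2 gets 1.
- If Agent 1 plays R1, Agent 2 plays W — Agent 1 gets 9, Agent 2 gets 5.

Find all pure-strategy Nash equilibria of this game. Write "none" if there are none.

The unique pure-strategy Nash equilibrium is (R1, W).

For each player, find the best response to each opponent profile; mutual best responses are the pure NE.
Agent 1 against W: payoffs 9, 6, 1, 7 → best response R1.
Agent 1 against X: payoffs 6, 9, 1, 2 → best response R2.
Agent 1 against Y: payoffs 6, 8, 3, 9 → best response R4.
Agent 1 against Z: payoffs 1, 7, 5, 0 → best response R2.
Agent 2 against R1: payoffs 5, 3, 4, 0 → best response W.
Agent 2 against R2: payoffs 8, 1, 4, 7 → best response W.
Agent 2 against R3: payoffs 1, 4, 5, 2 → best response Y.
Agent 2 against R4: payoffs 2, 9, 4, 7 → best response X.
Mutual best responses: (R1, W).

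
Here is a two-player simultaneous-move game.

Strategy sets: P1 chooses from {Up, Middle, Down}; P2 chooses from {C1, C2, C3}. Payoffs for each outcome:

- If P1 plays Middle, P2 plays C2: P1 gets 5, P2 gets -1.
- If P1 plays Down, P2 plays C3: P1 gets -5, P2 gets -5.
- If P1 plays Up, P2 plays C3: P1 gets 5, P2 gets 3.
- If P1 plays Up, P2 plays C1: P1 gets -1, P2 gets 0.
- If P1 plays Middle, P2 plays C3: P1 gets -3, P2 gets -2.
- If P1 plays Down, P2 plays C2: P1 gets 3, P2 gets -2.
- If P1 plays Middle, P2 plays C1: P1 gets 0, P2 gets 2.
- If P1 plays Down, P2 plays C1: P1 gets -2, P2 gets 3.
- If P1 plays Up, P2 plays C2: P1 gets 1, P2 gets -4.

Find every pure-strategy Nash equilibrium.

(Up, C1): P1 can switch to Middle (-1 → 0). Not NE.
(Up, C2): P1 can switch to Middle (1 → 5). Not NE.
(Up, C3): P1 gets 5, best alternative -3; P2 gets 3, best alternative 0. No profitable deviation — NE.
(Middle, C1): P1 gets 0, best alternative -1; P2 gets 2, best alternative -1. No profitable deviation — NE.
(Middle, C2): P2 can switch to C1 (-1 → 2). Not NE.
(Middle, C3): P1 can switch to Up (-3 → 5). Not NE.
(Down, C1): P1 can switch to Up (-2 → -1). Not NE.
(Down, C2): P1 can switch to Middle (3 → 5). Not NE.
(Down, C3): P1 can switch to Up (-5 → 5). Not NE.

The pure Nash equilibria are (Up, C3), (Middle, C1).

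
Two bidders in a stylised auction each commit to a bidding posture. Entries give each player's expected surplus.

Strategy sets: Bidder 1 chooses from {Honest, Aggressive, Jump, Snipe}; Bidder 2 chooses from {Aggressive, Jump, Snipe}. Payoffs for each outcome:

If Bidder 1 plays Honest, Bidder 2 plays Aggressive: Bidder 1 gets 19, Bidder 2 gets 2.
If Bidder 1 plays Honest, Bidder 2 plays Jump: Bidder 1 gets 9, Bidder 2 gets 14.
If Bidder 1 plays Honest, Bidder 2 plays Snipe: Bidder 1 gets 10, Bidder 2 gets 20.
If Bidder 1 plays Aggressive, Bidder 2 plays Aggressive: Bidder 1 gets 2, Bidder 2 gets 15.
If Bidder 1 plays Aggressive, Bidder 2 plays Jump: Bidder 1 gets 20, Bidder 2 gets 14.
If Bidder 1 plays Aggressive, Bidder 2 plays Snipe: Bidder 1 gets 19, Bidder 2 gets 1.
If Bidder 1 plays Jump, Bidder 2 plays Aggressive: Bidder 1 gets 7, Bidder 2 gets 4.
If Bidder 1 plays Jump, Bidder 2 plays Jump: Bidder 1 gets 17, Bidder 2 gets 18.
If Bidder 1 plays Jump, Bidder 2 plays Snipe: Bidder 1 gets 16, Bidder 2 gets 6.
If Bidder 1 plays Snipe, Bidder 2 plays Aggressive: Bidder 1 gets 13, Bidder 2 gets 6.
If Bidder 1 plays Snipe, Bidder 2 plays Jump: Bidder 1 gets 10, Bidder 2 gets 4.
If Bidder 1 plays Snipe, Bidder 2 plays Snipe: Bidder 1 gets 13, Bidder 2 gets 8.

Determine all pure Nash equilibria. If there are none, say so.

Bidder 1 against Aggressive: payoffs 19, 2, 7, 13 → best response Honest.
Bidder 1 against Jump: payoffs 9, 20, 17, 10 → best response Aggressive.
Bidder 1 against Snipe: payoffs 10, 19, 16, 13 → best response Aggressive.
Bidder 2 against Honest: payoffs 2, 14, 20 → best response Snipe.
Bidder 2 against Aggressive: payoffs 15, 14, 1 → best response Aggressive.
Bidder 2 against Jump: payoffs 4, 18, 6 → best response Jump.
Bidder 2 against Snipe: payoffs 6, 4, 8 → best response Snipe.
No profile is a mutual best response for all players.

This game has no pure Nash equilibrium.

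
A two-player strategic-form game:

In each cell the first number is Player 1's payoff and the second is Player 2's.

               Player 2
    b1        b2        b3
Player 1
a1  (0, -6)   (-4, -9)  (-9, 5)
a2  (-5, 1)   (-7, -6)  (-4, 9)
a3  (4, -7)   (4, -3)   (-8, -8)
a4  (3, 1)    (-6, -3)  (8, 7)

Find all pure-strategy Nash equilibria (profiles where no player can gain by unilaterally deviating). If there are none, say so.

For each player, find the best response to each opponent profile; mutual best responses are the pure NE.
Player 1 against b1: payoffs 0, -5, 4, 3 → best response a3.
Player 1 against b2: payoffs -4, -7, 4, -6 → best response a3.
Player 1 against b3: payoffs -9, -4, -8, 8 → best response a4.
Player 2 against a1: payoffs -6, -9, 5 → best response b3.
Player 2 against a2: payoffs 1, -6, 9 → best response b3.
Player 2 against a3: payoffs -7, -3, -8 → best response b2.
Player 2 against a4: payoffs 1, -3, 7 → best response b3.
Mutual best responses: (a3, b2); (a4, b3).

(a3, b2); (a4, b3)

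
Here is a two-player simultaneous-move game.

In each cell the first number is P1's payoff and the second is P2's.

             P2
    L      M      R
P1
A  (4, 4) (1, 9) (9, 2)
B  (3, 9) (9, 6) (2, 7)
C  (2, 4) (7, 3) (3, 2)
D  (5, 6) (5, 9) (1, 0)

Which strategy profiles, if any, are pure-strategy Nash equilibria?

For each player, find the best response to each opponent profile; mutual best responses are the pure NE.
P1 against L: payoffs 4, 3, 2, 5 → best response D.
P1 against M: payoffs 1, 9, 7, 5 → best response B.
P1 against R: payoffs 9, 2, 3, 1 → best response A.
P2 against A: payoffs 4, 9, 2 → best response M.
P2 against B: payoffs 9, 6, 7 → best response L.
P2 against C: payoffs 4, 3, 2 → best response L.
P2 against D: payoffs 6, 9, 0 → best response M.
No profile is a mutual best response for all players.

There is no pure-strategy Nash equilibrium.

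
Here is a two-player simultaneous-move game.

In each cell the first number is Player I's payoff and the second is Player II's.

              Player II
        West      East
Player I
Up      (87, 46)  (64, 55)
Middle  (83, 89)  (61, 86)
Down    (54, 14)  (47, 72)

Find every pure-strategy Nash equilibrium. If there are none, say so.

Player I against West: payoffs 87, 83, 54 → best response Up.
Player I against East: payoffs 64, 61, 47 → best response Up.
Player II against Up: payoffs 46, 55 → best response East.
Player II against Middle: payoffs 89, 86 → best response West.
Player II against Down: payoffs 14, 72 → best response East.
Mutual best responses: (Up, East).

Pure NE: (Up, East)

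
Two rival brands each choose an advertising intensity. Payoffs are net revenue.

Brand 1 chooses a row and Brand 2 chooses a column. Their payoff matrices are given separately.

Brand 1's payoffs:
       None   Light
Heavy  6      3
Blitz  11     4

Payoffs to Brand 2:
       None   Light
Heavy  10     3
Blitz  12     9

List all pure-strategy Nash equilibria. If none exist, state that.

Pure NE: (Blitz, None)

(Heavy, None): Brand 1 can switch to Blitz (6 → 11). Not NE.
(Heavy, Light): Brand 1 can switch to Blitz (3 → 4). Not NE.
(Blitz, None): Brand 1 gets 11, best alternative 6; Brand 2 gets 12, best alternative 9. No profitable deviation — NE.
(Blitz, Light): Brand 2 can switch to None (9 → 12). Not NE.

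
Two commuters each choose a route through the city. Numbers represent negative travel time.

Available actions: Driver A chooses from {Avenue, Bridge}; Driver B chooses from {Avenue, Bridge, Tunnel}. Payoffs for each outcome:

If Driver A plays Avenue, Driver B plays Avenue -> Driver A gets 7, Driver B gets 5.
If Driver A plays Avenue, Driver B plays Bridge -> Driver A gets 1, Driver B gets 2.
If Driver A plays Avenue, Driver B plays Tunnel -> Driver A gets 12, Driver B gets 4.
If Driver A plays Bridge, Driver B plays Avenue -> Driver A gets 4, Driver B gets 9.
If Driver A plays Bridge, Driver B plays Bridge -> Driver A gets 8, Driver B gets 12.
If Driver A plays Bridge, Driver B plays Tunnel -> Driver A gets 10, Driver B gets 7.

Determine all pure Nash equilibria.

Driver A against Avenue: payoffs 7, 4 → best response Avenue.
Driver A against Bridge: payoffs 1, 8 → best response Bridge.
Driver A against Tunnel: payoffs 12, 10 → best response Avenue.
Driver B against Avenue: payoffs 5, 2, 4 → best response Avenue.
Driver B against Bridge: payoffs 9, 12, 7 → best response Bridge.
Mutual best responses: (Avenue, Avenue); (Bridge, Bridge).

(Avenue, Avenue), (Bridge, Bridge)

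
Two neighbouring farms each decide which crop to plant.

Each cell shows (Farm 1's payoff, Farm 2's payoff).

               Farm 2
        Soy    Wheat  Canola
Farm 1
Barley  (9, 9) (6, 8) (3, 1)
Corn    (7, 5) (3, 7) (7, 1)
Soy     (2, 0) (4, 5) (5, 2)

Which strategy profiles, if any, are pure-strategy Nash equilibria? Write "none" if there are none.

(Barley, Soy)

Farm 1 against Soy: payoffs 9, 7, 2 → best response Barley.
Farm 1 against Wheat: payoffs 6, 3, 4 → best response Barley.
Farm 1 against Canola: payoffs 3, 7, 5 → best response Corn.
Farm 2 against Barley: payoffs 9, 8, 1 → best response Soy.
Farm 2 against Corn: payoffs 5, 7, 1 → best response Wheat.
Farm 2 against Soy: payoffs 0, 5, 2 → best response Wheat.
Mutual best responses: (Barley, Soy).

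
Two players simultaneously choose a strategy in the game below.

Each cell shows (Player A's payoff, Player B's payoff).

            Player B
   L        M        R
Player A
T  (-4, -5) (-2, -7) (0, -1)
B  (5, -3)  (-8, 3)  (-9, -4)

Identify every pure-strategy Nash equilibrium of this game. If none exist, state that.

(T, R)

(T, L): Player A can switch to B (-4 → 5). Not NE.
(T, M): Player B can switch to L (-7 → -5). Not NE.
(T, R): Player A gets 0, best alternative -9; Player B gets -1, best alternative -5. No profitable deviation — NE.
(B, L): Player B can switch to M (-3 → 3). Not NE.
(B, M): Player A can switch to T (-8 → -2). Not NE.
(B, R): Player A can switch to T (-9 → 0). Not NE.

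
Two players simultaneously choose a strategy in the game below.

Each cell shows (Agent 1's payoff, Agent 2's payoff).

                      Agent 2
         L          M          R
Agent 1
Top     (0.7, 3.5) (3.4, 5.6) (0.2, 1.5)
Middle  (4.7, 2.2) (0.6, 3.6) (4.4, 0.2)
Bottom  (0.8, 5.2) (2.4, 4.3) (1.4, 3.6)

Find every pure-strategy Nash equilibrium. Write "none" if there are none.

Agent 1 against L: payoffs 0.7, 4.7, 0.8 → best response Middle.
Agent 1 against M: payoffs 3.4, 0.6, 2.4 → best response Top.
Agent 1 against R: payoffs 0.2, 4.4, 1.4 → best response Middle.
Agent 2 against Top: payoffs 3.5, 5.6, 1.5 → best response M.
Agent 2 against Middle: payoffs 2.2, 3.6, 0.2 → best response M.
Agent 2 against Bottom: payoffs 5.2, 4.3, 3.6 → best response L.
Mutual best responses: (Top, M).

Pure NE: (Top, M)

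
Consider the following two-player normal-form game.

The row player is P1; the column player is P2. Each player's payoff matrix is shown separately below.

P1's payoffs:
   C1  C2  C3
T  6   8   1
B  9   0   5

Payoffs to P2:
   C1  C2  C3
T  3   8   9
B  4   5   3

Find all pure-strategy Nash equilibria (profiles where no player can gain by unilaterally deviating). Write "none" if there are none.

For each strategy profile, look for a profitable unilateral deviation.
(T, C1): P1 can switch to B (6 → 9). Not NE.
(T, C2): P2 can switch to C3 (8 → 9). Not NE.
(T, C3): P1 can switch to B (1 → 5). Not NE.
(B, C1): P2 can switch to C2 (4 → 5). Not NE.
(B, C2): P1 can switch to T (0 → 8). Not NE.
(B, C3): P2 can switch to C1 (3 → 4). Not NE.

There is no pure-strategy Nash equilibrium.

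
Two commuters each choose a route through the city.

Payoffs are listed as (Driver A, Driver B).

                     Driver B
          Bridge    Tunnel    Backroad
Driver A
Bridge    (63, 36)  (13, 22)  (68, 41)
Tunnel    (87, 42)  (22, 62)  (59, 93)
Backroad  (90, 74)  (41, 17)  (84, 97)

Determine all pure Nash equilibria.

Mark each player's best response to every combination of opponents' strategies; a profile where every player is best-responding is a pure Nash equilibrium.
Driver A against Bridge: payoffs 63, 87, 90 → best response Backroad.
Driver A against Tunnel: payoffs 13, 22, 41 → best response Backroad.
Driver A against Backroad: payoffs 68, 59, 84 → best response Backroad.
Driver B against Bridge: payoffs 36, 22, 41 → best response Backroad.
Driver B against Tunnel: payoffs 42, 62, 93 → best response Backroad.
Driver B against Backroad: payoffs 74, 17, 97 → best response Backroad.
Mutual best responses: (Backroad, Backroad).

Pure NE: (Backroad, Backroad)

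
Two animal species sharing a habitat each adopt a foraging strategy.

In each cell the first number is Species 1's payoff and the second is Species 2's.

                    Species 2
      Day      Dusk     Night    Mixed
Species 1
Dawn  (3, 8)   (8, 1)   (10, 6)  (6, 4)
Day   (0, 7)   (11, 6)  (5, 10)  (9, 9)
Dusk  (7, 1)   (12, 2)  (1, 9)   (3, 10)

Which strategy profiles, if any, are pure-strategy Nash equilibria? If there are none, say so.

(Dawn, Day): Species 1 can switch to Dusk (3 → 7). Not NE.
(Dawn, Dusk): Species 1 can switch to Day (8 → 11). Not NE.
(Dawn, Night): Species 2 can switch to Day (6 → 8). Not NE.
(Dawn, Mixed): Species 1 can switch to Day (6 → 9). Not NE.
(Day, Day): Species 1 can switch to Dawn (0 → 3). Not NE.
(Day, Dusk): Species 1 can switch to Dusk (11 → 12). Not NE.
(The remaining 6 profiles each have a profitable deviation by the same check.)

There is no pure-strategy Nash equilibrium.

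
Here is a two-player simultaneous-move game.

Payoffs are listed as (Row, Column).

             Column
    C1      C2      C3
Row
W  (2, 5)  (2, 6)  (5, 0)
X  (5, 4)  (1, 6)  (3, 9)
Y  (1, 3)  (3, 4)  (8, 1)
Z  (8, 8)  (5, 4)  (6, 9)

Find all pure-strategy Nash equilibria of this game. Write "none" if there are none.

This game has no pure Nash equilibrium.

Row against C1: payoffs 2, 5, 1, 8 → best response Z.
Row against C2: payoffs 2, 1, 3, 5 → best response Z.
Row against C3: payoffs 5, 3, 8, 6 → best response Y.
Column against W: payoffs 5, 6, 0 → best response C2.
Column against X: payoffs 4, 6, 9 → best response C3.
Column against Y: payoffs 3, 4, 1 → best response C2.
Column against Z: payoffs 8, 4, 9 → best response C3.
No profile is a mutual best response for all players.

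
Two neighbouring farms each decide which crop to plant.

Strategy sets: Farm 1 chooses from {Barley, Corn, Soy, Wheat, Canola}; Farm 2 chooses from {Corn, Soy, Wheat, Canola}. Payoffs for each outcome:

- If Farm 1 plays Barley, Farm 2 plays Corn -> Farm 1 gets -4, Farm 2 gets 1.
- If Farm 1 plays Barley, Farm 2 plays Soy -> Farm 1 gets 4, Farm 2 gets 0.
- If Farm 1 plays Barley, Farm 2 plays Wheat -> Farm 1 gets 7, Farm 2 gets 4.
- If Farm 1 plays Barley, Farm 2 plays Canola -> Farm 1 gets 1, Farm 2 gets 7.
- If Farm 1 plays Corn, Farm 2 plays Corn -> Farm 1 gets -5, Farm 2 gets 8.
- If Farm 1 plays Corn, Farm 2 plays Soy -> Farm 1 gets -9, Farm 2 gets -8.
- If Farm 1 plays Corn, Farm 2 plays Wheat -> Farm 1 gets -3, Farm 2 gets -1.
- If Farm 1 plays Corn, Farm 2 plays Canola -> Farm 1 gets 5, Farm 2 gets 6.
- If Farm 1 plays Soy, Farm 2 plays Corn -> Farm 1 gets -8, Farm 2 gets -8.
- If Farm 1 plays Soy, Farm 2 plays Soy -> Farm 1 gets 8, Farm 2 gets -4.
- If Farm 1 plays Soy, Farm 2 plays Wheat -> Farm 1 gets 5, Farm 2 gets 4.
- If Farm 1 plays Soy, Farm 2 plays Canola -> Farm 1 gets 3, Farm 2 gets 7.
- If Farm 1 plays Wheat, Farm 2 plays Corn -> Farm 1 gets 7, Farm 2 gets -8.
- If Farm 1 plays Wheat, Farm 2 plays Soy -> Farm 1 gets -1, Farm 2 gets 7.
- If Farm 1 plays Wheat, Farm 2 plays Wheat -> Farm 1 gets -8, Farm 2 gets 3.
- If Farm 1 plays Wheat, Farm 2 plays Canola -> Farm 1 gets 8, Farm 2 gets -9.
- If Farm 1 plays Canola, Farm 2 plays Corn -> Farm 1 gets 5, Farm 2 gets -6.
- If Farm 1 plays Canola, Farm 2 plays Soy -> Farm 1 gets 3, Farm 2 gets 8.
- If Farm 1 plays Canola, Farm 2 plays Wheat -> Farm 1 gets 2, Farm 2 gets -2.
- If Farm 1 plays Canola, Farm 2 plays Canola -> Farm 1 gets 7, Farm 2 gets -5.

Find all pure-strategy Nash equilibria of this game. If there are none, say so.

There is no pure-strategy Nash equilibrium.

Mark each player's best response to every combination of opponents' strategies; a profile where every player is best-responding is a pure Nash equilibrium.
Farm 1 against Corn: payoffs -4, -5, -8, 7, 5 → best response Wheat.
Farm 1 against Soy: payoffs 4, -9, 8, -1, 3 → best response Soy.
Farm 1 against Wheat: payoffs 7, -3, 5, -8, 2 → best response Barley.
Farm 1 against Canola: payoffs 1, 5, 3, 8, 7 → best response Wheat.
Farm 2 against Barley: payoffs 1, 0, 4, 7 → best response Canola.
Farm 2 against Corn: payoffs 8, -8, -1, 6 → best response Corn.
Farm 2 against Soy: payoffs -8, -4, 4, 7 → best response Canola.
Farm 2 against Wheat: payoffs -8, 7, 3, -9 → best response Soy.
Farm 2 against Canola: payoffs -6, 8, -2, -5 → best response Soy.
No profile is a mutual best response for all players.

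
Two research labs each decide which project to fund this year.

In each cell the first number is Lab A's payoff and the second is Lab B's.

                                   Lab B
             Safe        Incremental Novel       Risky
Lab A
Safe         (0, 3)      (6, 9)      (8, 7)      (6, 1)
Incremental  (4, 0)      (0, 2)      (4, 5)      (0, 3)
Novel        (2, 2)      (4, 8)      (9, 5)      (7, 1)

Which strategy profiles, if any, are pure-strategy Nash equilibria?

Pure NE: (Safe, Incremental)

For each player, find the best response to each opponent profile; mutual best responses are the pure NE.
Lab A against Safe: payoffs 0, 4, 2 → best response Incremental.
Lab A against Incremental: payoffs 6, 0, 4 → best response Safe.
Lab A against Novel: payoffs 8, 4, 9 → best response Novel.
Lab A against Risky: payoffs 6, 0, 7 → best response Novel.
Lab B against Safe: payoffs 3, 9, 7, 1 → best response Incremental.
Lab B against Incremental: payoffs 0, 2, 5, 3 → best response Novel.
Lab B against Novel: payoffs 2, 8, 5, 1 → best response Incremental.
Mutual best responses: (Safe, Incremental).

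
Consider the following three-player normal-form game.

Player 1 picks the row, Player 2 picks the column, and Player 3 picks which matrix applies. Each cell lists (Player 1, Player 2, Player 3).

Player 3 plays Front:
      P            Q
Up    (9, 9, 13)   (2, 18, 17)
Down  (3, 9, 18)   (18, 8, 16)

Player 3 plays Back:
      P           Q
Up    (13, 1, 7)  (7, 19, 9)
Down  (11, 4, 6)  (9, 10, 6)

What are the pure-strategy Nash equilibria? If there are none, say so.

Player 1 against (P, Front): payoffs 9, 3 → best response Up.
Player 1 against (P, Back): payoffs 13, 11 → best response Up.
Player 1 against (Q, Front): payoffs 2, 18 → best response Down.
Player 1 against (Q, Back): payoffs 7, 9 → best response Down.
Player 2 against (Up, Front): payoffs 9, 18 → best response Q.
Player 2 against (Up, Back): payoffs 1, 19 → best response Q.
Player 2 against (Down, Front): payoffs 9, 8 → best response P.
Player 2 against (Down, Back): payoffs 4, 10 → best response Q.
Player 3 against (Up, P): payoffs 13, 7 → best response Front.
Player 3 against (Up, Q): payoffs 17, 9 → best response Front.
Player 3 against (Down, P): payoffs 18, 6 → best response Front.
Player 3 against (Down, Q): payoffs 16, 6 → best response Front.
No profile is a mutual best response for all players.

This game has no pure Nash equilibrium.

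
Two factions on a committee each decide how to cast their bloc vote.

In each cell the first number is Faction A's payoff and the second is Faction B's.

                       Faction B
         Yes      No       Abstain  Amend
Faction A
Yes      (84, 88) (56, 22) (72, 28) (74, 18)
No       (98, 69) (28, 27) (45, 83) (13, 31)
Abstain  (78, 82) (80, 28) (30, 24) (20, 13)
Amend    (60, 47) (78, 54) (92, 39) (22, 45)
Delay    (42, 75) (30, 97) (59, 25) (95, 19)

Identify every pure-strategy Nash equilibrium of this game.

(Yes, Yes): Faction A can switch to No (84 → 98). Not NE.
(Yes, No): Faction A can switch to Abstain (56 → 80). Not NE.
(Yes, Abstain): Faction A can switch to Amend (72 → 92). Not NE.
(Yes, Amend): Faction A can switch to Delay (74 → 95). Not NE.
(No, Yes): Faction B can switch to Abstain (69 → 83). Not NE.
(No, No): Faction A can switch to Yes (28 → 56). Not NE.
(No, Abstain): Faction A can switch to Yes (45 → 72). Not NE.
(No, Amend): Faction A can switch to Yes (13 → 74). Not NE.
(Abstain, Yes): Faction A can switch to Yes (78 → 84). Not NE.
(Abstain, No): Faction B can switch to Yes (28 → 82). Not NE.
(The remaining 10 profiles each have a profitable deviation by the same check.)

No pure-strategy Nash equilibrium.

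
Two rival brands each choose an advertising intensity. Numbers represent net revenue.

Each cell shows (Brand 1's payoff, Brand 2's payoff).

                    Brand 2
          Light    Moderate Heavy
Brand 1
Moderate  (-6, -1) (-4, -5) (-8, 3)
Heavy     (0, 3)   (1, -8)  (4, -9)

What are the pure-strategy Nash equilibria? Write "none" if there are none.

Mark each player's best response to every combination of opponents' strategies; a profile where every player is best-responding is a pure Nash equilibrium.
Brand 1 against Light: payoffs -6, 0 → best response Heavy.
Brand 1 against Moderate: payoffs -4, 1 → best response Heavy.
Brand 1 against Heavy: payoffs -8, 4 → best response Heavy.
Brand 2 against Moderate: payoffs -1, -5, 3 → best response Heavy.
Brand 2 against Heavy: payoffs 3, -8, -9 → best response Light.
Mutual best responses: (Heavy, Light).

The unique pure-strategy Nash equilibrium is (Heavy, Light).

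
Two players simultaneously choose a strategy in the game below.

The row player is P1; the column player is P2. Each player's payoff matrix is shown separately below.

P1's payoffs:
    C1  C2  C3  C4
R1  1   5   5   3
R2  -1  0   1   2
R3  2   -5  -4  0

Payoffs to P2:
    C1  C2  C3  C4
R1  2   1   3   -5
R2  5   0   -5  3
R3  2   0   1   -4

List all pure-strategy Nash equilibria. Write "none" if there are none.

P1 against C1: payoffs 1, -1, 2 → best response R3.
P1 against C2: payoffs 5, 0, -5 → best response R1.
P1 against C3: payoffs 5, 1, -4 → best response R1.
P1 against C4: payoffs 3, 2, 0 → best response R1.
P2 against R1: payoffs 2, 1, 3, -5 → best response C3.
P2 against R2: payoffs 5, 0, -5, 3 → best response C1.
P2 against R3: payoffs 2, 0, 1, -4 → best response C1.
Mutual best responses: (R1, C3); (R3, C1).

(R1, C3), (R3, C1)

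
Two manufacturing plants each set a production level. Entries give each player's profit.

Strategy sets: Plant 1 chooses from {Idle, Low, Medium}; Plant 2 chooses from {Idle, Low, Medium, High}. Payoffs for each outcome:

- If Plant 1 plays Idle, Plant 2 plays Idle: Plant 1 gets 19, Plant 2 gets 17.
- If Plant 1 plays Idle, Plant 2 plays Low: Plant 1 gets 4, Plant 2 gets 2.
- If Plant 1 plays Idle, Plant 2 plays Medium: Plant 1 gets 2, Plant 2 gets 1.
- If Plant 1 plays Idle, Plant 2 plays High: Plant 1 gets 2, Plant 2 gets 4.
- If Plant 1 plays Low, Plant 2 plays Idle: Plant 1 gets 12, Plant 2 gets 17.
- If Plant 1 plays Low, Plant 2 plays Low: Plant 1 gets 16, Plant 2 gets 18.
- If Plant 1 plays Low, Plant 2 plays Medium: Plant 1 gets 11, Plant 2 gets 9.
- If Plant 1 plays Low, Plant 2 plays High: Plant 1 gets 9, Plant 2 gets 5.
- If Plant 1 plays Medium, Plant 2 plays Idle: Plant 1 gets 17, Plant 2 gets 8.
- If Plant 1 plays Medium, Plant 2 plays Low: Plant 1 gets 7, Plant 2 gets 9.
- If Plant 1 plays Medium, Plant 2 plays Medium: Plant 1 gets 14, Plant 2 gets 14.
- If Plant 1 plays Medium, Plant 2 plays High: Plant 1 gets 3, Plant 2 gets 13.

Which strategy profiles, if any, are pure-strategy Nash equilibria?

Check each profile: it is a Nash equilibrium iff no player can strictly gain by switching unilaterally.
(Idle, Idle): Plant 1 gets 19, best alternative 17; Plant 2 gets 17, best alternative 4. No profitable deviation — NE.
(Idle, Low): Plant 1 can switch to Low (4 → 16). Not NE.
(Idle, Medium): Plant 1 can switch to Low (2 → 11). Not NE.
(Idle, High): Plant 1 can switch to Low (2 → 9). Not NE.
(Low, Idle): Plant 1 can switch to Idle (12 → 19). Not NE.
(Low, Low): Plant 1 gets 16, best alternative 7; Plant 2 gets 18, best alternative 17. No profitable deviation — NE.
(Low, Medium): Plant 1 can switch to Medium (11 → 14). Not NE.
(Low, High): Plant 2 can switch to Idle (5 → 17). Not NE.
(Medium, Medium): Plant 1 gets 14, best alternative 11; Plant 2 gets 14, best alternative 13. No profitable deviation — NE.
(The remaining 3 profiles each have a profitable deviation by the same check.)

(Idle, Idle) and (Low, Low) and (Medium, Medium)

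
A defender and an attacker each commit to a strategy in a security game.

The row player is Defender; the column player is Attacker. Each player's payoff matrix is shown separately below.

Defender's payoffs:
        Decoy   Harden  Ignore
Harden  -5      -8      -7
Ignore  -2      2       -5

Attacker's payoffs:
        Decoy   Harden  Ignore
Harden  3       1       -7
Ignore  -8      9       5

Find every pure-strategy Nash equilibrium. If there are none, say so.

Defender against Decoy: payoffs -5, -2 → best response Ignore.
Defender against Harden: payoffs -8, 2 → best response Ignore.
Defender against Ignore: payoffs -7, -5 → best response Ignore.
Attacker against Harden: payoffs 3, 1, -7 → best response Decoy.
Attacker against Ignore: payoffs -8, 9, 5 → best response Harden.
Mutual best responses: (Ignore, Harden).

(Ignore, Harden)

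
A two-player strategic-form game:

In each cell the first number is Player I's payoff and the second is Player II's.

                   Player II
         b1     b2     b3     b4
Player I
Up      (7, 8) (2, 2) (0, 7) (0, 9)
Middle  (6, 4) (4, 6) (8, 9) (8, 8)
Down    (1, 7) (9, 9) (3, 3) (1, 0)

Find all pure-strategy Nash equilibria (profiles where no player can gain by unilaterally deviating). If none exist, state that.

The pure Nash equilibria are (Middle, b3), (Down, b2).

Mark each player's best response to every combination of opponents' strategies; a profile where every player is best-responding is a pure Nash equilibrium.
Player I against b1: payoffs 7, 6, 1 → best response Up.
Player I against b2: payoffs 2, 4, 9 → best response Down.
Player I against b3: payoffs 0, 8, 3 → best response Middle.
Player I against b4: payoffs 0, 8, 1 → best response Middle.
Player II against Up: payoffs 8, 2, 7, 9 → best response b4.
Player II against Middle: payoffs 4, 6, 9, 8 → best response b3.
Player II against Down: payoffs 7, 9, 3, 0 → best response b2.
Mutual best responses: (Middle, b3); (Down, b2).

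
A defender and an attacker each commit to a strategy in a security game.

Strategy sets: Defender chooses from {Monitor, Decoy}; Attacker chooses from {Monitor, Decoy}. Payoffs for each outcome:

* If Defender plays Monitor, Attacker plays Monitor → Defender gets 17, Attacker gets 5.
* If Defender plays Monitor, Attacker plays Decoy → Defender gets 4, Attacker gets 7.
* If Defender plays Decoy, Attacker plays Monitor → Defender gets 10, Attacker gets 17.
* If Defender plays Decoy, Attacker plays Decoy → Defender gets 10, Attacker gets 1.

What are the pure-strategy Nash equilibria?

none

For each strategy profile, look for a profitable unilateral deviation.
(Monitor, Monitor): Attacker can switch to Decoy (5 → 7). Not NE.
(Monitor, Decoy): Defender can switch to Decoy (4 → 10). Not NE.
(Decoy, Monitor): Defender can switch to Monitor (10 → 17). Not NE.
(Decoy, Decoy): Attacker can switch to Monitor (1 → 17). Not NE.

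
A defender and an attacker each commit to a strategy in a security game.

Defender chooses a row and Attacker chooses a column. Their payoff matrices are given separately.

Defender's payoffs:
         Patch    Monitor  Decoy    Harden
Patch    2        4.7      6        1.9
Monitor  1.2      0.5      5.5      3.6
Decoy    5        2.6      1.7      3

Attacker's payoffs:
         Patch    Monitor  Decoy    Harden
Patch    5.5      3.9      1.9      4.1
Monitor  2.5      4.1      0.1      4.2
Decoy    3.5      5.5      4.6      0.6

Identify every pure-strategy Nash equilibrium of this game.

Defender against Patch: payoffs 2, 1.2, 5 → best response Decoy.
Defender against Monitor: payoffs 4.7, 0.5, 2.6 → best response Patch.
Defender against Decoy: payoffs 6, 5.5, 1.7 → best response Patch.
Defender against Harden: payoffs 1.9, 3.6, 3 → best response Monitor.
Attacker against Patch: payoffs 5.5, 3.9, 1.9, 4.1 → best response Patch.
Attacker against Monitor: payoffs 2.5, 4.1, 0.1, 4.2 → best response Harden.
Attacker against Decoy: payoffs 3.5, 5.5, 4.6, 0.6 → best response Monitor.
Mutual best responses: (Monitor, Harden).

Pure NE: (Monitor, Harden)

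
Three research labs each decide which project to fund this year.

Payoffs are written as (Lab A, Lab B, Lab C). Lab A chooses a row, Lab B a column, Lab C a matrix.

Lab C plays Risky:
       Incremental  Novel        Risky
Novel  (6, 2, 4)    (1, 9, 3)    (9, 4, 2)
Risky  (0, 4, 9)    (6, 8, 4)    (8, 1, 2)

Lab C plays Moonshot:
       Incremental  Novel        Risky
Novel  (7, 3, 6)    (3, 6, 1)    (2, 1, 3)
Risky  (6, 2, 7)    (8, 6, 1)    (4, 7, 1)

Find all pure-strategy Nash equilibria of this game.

The unique pure-strategy Nash equilibrium is (Risky, Novel, Risky).

Lab A against (Incremental, Risky): payoffs 6, 0 → best response Novel.
Lab A against (Incremental, Moonshot): payoffs 7, 6 → best response Novel.
Lab A against (Novel, Risky): payoffs 1, 6 → best response Risky.
Lab A against (Novel, Moonshot): payoffs 3, 8 → best response Risky.
Lab A against (Risky, Risky): payoffs 9, 8 → best response Novel.
Lab A against (Risky, Moonshot): payoffs 2, 4 → best response Risky.
Lab B against (Novel, Risky): payoffs 2, 9, 4 → best response Novel.
Lab B against (Novel, Moonshot): payoffs 3, 6, 1 → best response Novel.
Lab B against (Risky, Risky): payoffs 4, 8, 1 → best response Novel.
Lab B against (Risky, Moonshot): payoffs 2, 6, 7 → best response Risky.
Lab C against (Novel, Incremental): payoffs 4, 6 → best response Moonshot.
Lab C against (Novel, Novel): payoffs 3, 1 → best response Risky.
Lab C against (Novel, Risky): payoffs 2, 3 → best response Moonshot.
Lab C against (Risky, Incremental): payoffs 9, 7 → best response Risky.
Lab C against (Risky, Novel): payoffs 4, 1 → best response Risky.
Lab C against (Risky, Risky): payoffs 2, 1 → best response Risky.
Mutual best responses: (Risky, Novel, Risky).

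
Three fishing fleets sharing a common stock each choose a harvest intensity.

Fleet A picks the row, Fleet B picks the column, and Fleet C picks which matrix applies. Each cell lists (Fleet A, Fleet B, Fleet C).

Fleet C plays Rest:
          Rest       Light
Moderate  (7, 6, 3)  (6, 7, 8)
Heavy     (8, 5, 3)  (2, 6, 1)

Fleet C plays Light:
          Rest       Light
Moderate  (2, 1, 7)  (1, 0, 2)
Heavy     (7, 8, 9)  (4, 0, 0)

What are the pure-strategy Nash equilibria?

Fleet A against (Rest, Rest): payoffs 7, 8 → best response Heavy.
Fleet A against (Rest, Light): payoffs 2, 7 → best response Heavy.
Fleet A against (Light, Rest): payoffs 6, 2 → best response Moderate.
Fleet A against (Light, Light): payoffs 1, 4 → best response Heavy.
Fleet B against (Moderate, Rest): payoffs 6, 7 → best response Light.
Fleet B against (Moderate, Light): payoffs 1, 0 → best response Rest.
Fleet B against (Heavy, Rest): payoffs 5, 6 → best response Light.
Fleet B against (Heavy, Light): payoffs 8, 0 → best response Rest.
Fleet C against (Moderate, Rest): payoffs 3, 7 → best response Light.
Fleet C against (Moderate, Light): payoffs 8, 2 → best response Rest.
Fleet C against (Heavy, Rest): payoffs 3, 9 → best response Light.
Fleet C against (Heavy, Light): payoffs 1, 0 → best response Rest.
Mutual best responses: (Moderate, Light, Rest); (Heavy, Rest, Light).

(Moderate, Light, Rest); (Heavy, Rest, Light)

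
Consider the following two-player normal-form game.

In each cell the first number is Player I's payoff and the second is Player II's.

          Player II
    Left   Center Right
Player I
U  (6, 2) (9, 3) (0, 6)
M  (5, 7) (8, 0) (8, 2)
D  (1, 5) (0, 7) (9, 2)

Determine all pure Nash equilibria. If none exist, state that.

(U, Left): Player II can switch to Center (2 → 3). Not NE.
(U, Center): Player II can switch to Right (3 → 6). Not NE.
(U, Right): Player I can switch to M (0 → 8). Not NE.
(M, Left): Player I can switch to U (5 → 6). Not NE.
(M, Center): Player I can switch to U (8 → 9). Not NE.
(M, Right): Player I can switch to D (8 → 9). Not NE.
(The remaining 3 profiles each have a profitable deviation by the same check.)

This game has no pure Nash equilibrium.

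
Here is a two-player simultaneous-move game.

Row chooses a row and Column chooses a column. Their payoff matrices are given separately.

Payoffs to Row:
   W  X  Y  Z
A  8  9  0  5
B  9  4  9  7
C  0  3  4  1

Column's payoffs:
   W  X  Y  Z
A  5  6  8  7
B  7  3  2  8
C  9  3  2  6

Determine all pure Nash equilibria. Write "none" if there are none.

For each player, find the best response to each opponent profile; mutual best responses are the pure NE.
Row against W: payoffs 8, 9, 0 → best response B.
Row against X: payoffs 9, 4, 3 → best response A.
Row against Y: payoffs 0, 9, 4 → best response B.
Row against Z: payoffs 5, 7, 1 → best response B.
Column against A: payoffs 5, 6, 8, 7 → best response Y.
Column against B: payoffs 7, 3, 2, 8 → best response Z.
Column against C: payoffs 9, 3, 2, 6 → best response W.
Mutual best responses: (B, Z).

Pure NE: (B, Z)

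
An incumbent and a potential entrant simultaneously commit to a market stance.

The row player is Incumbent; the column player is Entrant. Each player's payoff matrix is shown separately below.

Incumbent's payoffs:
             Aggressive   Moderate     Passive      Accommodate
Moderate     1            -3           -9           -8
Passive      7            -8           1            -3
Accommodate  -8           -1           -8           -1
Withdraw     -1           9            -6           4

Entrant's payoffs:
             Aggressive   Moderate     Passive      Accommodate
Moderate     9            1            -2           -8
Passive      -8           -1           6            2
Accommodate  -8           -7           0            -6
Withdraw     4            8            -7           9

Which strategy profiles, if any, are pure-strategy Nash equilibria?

(Passive, Passive); (Withdraw, Accommodate)

Incumbent against Aggressive: payoffs 1, 7, -8, -1 → best response Passive.
Incumbent against Moderate: payoffs -3, -8, -1, 9 → best response Withdraw.
Incumbent against Passive: payoffs -9, 1, -8, -6 → best response Passive.
Incumbent against Accommodate: payoffs -8, -3, -1, 4 → best response Withdraw.
Entrant against Moderate: payoffs 9, 1, -2, -8 → best response Aggressive.
Entrant against Passive: payoffs -8, -1, 6, 2 → best response Passive.
Entrant against Accommodate: payoffs -8, -7, 0, -6 → best response Passive.
Entrant against Withdraw: payoffs 4, 8, -7, 9 → best response Accommodate.
Mutual best responses: (Passive, Passive); (Withdraw, Accommodate).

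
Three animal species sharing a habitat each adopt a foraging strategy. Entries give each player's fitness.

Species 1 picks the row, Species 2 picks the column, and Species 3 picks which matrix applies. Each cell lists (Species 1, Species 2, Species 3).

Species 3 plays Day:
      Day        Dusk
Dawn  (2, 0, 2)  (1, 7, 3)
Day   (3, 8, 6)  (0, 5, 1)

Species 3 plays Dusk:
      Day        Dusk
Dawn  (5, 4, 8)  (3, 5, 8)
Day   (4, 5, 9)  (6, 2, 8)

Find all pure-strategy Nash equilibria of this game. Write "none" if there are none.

Check each profile: it is a Nash equilibrium iff no player can strictly gain by switching unilaterally.
(Dawn, Day, Day): Species 1 can switch to Day (2 → 3). Not NE.
(Dawn, Day, Dusk): Species 2 can switch to Dusk (4 → 5). Not NE.
(Dawn, Dusk, Day): Species 3 can switch to Dusk (3 → 8). Not NE.
(Dawn, Dusk, Dusk): Species 1 can switch to Day (3 → 6). Not NE.
(Day, Day, Day): Species 3 can switch to Dusk (6 → 9). Not NE.
(Day, Day, Dusk): Species 1 can switch to Dawn (4 → 5). Not NE.
(Day, Dusk, Day): Species 1 can switch to Dawn (0 → 1). Not NE.
(Day, Dusk, Dusk): Species 2 can switch to Day (2 → 5). Not NE.

There is no pure-strategy Nash equilibrium.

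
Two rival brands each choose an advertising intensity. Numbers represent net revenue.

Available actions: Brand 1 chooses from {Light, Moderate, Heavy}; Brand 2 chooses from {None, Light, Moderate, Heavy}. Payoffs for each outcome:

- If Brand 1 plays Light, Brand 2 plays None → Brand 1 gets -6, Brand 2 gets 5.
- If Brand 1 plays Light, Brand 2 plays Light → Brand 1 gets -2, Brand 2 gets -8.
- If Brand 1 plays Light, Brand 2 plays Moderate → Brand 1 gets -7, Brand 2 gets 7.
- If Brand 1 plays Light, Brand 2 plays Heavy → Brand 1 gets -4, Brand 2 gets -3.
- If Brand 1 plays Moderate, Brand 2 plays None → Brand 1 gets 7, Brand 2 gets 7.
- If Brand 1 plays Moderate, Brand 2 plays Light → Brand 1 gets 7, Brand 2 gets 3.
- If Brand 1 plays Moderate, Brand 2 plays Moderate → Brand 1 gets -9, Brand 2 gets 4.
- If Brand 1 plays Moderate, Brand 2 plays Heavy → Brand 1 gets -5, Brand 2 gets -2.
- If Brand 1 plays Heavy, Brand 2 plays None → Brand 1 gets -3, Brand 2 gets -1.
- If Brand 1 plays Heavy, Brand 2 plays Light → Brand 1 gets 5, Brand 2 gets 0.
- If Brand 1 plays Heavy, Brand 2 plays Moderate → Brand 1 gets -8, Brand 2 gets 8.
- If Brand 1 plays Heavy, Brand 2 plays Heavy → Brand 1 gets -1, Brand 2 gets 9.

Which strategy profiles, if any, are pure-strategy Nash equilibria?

Brand 1 against None: payoffs -6, 7, -3 → best response Moderate.
Brand 1 against Light: payoffs -2, 7, 5 → best response Moderate.
Brand 1 against Moderate: payoffs -7, -9, -8 → best response Light.
Brand 1 against Heavy: payoffs -4, -5, -1 → best response Heavy.
Brand 2 against Light: payoffs 5, -8, 7, -3 → best response Moderate.
Brand 2 against Moderate: payoffs 7, 3, 4, -2 → best response None.
Brand 2 against Heavy: payoffs -1, 0, 8, 9 → best response Heavy.
Mutual best responses: (Light, Moderate); (Moderate, None); (Heavy, Heavy).

The pure Nash equilibria are (Light, Moderate) and (Moderate, None) and (Heavy, Heavy).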